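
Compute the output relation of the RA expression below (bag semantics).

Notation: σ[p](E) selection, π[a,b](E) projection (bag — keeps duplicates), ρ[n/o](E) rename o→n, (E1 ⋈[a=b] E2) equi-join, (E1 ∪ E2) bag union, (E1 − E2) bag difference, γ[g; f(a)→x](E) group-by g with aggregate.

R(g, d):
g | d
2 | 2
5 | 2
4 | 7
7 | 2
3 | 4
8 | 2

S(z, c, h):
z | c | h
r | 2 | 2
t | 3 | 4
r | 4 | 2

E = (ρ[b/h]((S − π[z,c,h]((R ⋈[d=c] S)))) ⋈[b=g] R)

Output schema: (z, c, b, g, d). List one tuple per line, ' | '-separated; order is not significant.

Row counts bottom-up:
  S → 3
  R → 6
  S → 3
  (R ⋈[d=c] S) → 5
  π[z,c,h]((R ⋈[d=c] S)) → 5
  (S − π[z,c,h]((R ⋈[d=c] S))) → 1
  ρ[b/h]((S − π[z,c,h]((R ⋈[d=c] S)))) → 1
  R → 6
  (ρ[b/h]((S − π[z,c,h]((R ⋈[d=c] S)))) ⋈[b=g] R) → 1

== RESULT ==
z | c | b | g | d
t | 3 | 4 | 4 | 7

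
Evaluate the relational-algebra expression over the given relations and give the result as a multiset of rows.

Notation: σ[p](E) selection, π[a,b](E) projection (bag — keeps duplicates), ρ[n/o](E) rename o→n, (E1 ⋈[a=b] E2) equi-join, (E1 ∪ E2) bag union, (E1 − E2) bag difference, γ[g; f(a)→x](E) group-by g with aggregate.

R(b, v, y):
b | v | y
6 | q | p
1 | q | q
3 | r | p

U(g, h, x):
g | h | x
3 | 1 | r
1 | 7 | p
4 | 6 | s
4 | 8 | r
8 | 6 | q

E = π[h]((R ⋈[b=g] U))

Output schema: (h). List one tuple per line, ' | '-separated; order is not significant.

Stepwise |·|:
  R → 3
  U → 5
  (R ⋈[b=g] U) → 2
  π[h]((R ⋈[b=g] U)) → 2

== RESULT ==
h
1
7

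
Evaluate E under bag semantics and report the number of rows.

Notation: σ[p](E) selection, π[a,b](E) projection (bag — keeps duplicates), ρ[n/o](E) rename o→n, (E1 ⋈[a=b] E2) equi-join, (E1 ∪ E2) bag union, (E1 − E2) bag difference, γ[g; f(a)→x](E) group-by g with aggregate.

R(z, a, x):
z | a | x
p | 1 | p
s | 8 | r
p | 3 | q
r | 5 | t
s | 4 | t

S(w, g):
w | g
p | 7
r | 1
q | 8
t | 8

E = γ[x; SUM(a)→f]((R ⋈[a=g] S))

Stepwise |·|:
  R → 5
  S → 4
  (R ⋈[a=g] S) → 3
  γ[x; SUM(a)→f]((R ⋈[a=g] S)) → 2

|E| = 2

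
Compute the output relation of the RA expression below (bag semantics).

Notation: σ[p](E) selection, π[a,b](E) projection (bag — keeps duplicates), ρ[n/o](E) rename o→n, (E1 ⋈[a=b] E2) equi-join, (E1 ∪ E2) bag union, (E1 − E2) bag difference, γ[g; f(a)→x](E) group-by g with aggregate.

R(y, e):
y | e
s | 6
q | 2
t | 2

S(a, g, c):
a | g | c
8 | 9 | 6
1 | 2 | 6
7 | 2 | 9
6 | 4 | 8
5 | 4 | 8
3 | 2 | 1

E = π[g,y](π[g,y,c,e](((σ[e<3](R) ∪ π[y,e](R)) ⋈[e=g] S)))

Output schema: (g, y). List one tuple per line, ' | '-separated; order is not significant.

Subexpression sizes:
  R → 3
  σ[e<3](R) → 2
  R → 3
  π[y,e](R) → 3
  (σ[e<3](R) ∪ π[y,e](R)) → 5
  S → 6
  ((σ[e<3](R) ∪ π[y,e](R)) ⋈[e=g] S) → 12
  π[g,y,c,e](((σ[e<3](R) ∪ π[y,e](R)) ⋈[e=g] S)) → 12
  π[g,y](π[g,y,c,e](((σ[e<3](R) ∪ π[y,e](R)) ⋈[e=g] S))) → 12

== RESULT ==
g | y
2 | q
2 | q
2 | q
2 | q
2 | q
2 | q
2 | t
2 | t
2 | t
2 | t
2 | t
2 | t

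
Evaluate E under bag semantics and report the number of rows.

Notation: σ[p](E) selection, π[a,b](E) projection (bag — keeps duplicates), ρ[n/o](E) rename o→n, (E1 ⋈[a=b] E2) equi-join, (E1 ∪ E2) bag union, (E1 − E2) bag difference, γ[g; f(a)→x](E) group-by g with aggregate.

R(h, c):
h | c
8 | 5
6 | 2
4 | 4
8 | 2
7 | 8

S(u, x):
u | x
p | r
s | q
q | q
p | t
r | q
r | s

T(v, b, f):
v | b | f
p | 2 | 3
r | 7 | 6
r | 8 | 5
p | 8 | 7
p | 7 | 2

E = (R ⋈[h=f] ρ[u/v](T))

Subexpression sizes:
  R → 5
  T → 5
  ρ[u/v](T) → 5
  (R ⋈[h=f] ρ[u/v](T)) → 2

|E| = 2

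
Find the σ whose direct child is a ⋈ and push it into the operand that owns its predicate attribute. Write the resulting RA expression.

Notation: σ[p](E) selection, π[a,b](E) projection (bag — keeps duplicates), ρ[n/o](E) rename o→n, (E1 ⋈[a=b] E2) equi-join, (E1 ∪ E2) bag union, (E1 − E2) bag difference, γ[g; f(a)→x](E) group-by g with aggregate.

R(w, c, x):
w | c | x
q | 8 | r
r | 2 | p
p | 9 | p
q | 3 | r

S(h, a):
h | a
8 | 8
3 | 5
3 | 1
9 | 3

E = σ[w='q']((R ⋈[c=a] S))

σ filters on w, owned by the left side.
E' = (σ[w='q'](R) ⋈[c=a] S)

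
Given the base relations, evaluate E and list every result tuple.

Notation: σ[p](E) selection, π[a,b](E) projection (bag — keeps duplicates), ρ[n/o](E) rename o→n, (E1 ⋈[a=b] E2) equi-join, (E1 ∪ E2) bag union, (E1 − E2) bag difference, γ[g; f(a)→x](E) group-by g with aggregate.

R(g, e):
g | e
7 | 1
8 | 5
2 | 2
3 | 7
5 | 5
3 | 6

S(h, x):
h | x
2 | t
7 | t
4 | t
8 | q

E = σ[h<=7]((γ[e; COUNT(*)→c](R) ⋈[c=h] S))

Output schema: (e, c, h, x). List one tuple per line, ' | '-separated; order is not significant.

Row counts bottom-up:
  R → 6
  γ[e; COUNT(*)→c](R) → 5
  S → 4
  (γ[e; COUNT(*)→c](R) ⋈[c=h] S) → 1
  σ[h<=7]((γ[e; COUNT(*)→c](R) ⋈[c=h] S)) → 1

== RESULT ==
e | c | h | x
5 | 2 | 2 | t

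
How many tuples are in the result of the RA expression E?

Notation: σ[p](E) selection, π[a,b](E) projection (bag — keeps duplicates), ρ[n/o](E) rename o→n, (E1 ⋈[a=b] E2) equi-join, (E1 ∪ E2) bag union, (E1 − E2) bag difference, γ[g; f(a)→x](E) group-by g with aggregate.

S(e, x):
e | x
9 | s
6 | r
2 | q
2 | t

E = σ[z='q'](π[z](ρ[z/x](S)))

Stepwise |·|:
  S → 4
  ρ[z/x](S) → 4
  π[z](ρ[z/x](S)) → 4
  σ[z='q'](π[z](ρ[z/x](S))) → 1

|E| = 1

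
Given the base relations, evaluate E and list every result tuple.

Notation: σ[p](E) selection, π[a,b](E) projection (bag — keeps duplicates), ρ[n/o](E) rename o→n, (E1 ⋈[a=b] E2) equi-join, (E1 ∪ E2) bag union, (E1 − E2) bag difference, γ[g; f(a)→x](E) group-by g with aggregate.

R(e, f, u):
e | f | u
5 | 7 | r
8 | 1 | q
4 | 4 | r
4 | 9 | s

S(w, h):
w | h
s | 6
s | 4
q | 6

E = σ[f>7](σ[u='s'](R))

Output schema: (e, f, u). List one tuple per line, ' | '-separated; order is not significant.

Stepwise |·|:
  R → 4
  σ[u='s'](R) → 1
  σ[f>7](σ[u='s'](R)) → 1

== RESULT ==
e | f | u
4 | 9 | s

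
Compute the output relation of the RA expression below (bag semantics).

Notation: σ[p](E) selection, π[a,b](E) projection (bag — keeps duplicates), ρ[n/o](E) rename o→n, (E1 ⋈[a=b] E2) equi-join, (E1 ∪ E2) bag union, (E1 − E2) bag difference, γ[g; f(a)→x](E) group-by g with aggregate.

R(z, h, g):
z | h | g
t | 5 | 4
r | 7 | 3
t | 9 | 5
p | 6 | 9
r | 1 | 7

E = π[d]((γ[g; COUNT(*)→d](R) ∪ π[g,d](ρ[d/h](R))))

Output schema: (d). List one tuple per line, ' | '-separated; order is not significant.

Stepwise |·|:
  R → 5
  γ[g; COUNT(*)→d](R) → 5
  R → 5
  ρ[d/h](R) → 5
  π[g,d](ρ[d/h](R)) → 5
  (γ[g; COUNT(*)→d](R) ∪ π[g,d](ρ[d/h](R))) → 10
  π[d]((γ[g; COUNT(*)→d](R) ∪ π[g,d](ρ[d/h](R)))) → 10

== RESULT ==
d
1
1
1
1
1
1
5
6
7
9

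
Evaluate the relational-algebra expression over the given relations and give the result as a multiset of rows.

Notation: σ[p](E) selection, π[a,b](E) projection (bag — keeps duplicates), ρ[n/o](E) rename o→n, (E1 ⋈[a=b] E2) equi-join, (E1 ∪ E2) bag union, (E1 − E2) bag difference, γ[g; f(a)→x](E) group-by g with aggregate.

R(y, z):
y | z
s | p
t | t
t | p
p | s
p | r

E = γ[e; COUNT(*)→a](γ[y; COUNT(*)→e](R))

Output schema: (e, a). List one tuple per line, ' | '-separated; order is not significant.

Subexpression sizes:
  R → 5
  γ[y; COUNT(*)→e](R) → 3
  γ[e; COUNT(*)→a](γ[y; COUNT(*)→e](R)) → 2

== RESULT ==
e | a
1 | 1
2 | 2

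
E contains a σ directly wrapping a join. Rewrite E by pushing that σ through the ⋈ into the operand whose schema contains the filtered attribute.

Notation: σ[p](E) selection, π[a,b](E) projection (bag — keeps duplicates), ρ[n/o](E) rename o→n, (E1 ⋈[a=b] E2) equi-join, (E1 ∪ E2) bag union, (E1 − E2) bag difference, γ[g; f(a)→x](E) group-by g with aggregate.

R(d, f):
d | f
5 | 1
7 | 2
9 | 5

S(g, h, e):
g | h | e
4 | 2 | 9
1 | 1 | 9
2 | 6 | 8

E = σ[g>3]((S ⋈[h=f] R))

σ filters on g, owned by the left side.
E' = (σ[g>3](S) ⋈[h=f] R)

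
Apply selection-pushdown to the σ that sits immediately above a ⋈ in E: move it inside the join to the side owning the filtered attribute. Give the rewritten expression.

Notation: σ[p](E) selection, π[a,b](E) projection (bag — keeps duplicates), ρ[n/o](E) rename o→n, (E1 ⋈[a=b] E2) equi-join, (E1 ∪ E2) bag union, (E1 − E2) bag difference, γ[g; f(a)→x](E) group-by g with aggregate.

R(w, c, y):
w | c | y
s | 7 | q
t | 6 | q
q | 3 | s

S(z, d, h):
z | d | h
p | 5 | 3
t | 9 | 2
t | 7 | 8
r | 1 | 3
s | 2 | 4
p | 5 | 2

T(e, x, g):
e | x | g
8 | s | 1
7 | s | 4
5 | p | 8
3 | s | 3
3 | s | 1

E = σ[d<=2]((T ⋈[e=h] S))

σ filters on d, owned by the right side.
E' = (T ⋈[e=h] σ[d<=2](S))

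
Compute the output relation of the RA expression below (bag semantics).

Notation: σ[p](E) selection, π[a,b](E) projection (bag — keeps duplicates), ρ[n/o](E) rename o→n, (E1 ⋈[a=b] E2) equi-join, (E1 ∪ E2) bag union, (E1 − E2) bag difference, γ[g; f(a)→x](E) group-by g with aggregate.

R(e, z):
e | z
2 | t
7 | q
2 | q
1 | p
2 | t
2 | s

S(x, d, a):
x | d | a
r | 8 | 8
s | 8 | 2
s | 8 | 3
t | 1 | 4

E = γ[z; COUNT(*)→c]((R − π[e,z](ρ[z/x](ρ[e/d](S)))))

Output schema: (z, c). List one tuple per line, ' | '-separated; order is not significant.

Row counts bottom-up:
  R → 6
  S → 4
  ρ[e/d](S) → 4
  ρ[z/x](ρ[e/d](S)) → 4
  π[e,z](ρ[z/x](ρ[e/d](S))) → 4
  (R − π[e,z](ρ[z/x](ρ[e/d](S)))) → 6
  γ[z; COUNT(*)→c]((R − π[e,z](ρ[z/x](ρ[e/d](S))))) → 4

== RESULT ==
z | c
p | 1
q | 2
s | 1
t | 2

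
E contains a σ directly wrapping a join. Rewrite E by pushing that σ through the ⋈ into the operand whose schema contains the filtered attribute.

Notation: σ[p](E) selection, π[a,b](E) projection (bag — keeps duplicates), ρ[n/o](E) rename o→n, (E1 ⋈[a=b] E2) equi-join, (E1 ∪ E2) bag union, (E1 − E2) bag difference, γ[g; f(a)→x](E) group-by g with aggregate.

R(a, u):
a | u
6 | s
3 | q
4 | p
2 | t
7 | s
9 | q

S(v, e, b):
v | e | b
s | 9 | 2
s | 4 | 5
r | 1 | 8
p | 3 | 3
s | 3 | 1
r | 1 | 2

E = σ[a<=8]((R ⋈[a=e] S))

σ filters on a, owned by the left side.
E' = (σ[a<=8](R) ⋈[a=e] S)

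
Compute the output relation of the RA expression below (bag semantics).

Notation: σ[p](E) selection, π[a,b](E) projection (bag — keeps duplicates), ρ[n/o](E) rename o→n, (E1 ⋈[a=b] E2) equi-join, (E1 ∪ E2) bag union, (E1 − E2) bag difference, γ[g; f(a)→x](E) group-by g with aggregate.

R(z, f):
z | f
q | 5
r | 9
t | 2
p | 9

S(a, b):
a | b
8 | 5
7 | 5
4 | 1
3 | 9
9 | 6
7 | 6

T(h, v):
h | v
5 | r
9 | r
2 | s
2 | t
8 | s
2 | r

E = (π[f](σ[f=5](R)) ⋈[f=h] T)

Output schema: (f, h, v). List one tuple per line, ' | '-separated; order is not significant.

Row counts bottom-up:
  R → 4
  σ[f=5](R) → 1
  π[f](σ[f=5](R)) → 1
  T → 6
  (π[f](σ[f=5](R)) ⋈[f=h] T) → 1

== RESULT ==
f | h | v
5 | 5 | r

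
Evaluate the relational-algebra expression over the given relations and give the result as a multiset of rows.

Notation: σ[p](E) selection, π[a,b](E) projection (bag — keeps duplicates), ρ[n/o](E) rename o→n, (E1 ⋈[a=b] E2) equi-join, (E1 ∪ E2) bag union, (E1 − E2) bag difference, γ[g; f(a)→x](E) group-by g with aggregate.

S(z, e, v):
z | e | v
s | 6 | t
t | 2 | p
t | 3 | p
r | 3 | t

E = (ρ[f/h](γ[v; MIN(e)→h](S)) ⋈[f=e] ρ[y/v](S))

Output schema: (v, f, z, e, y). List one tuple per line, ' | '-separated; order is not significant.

Per-node cardinality:
  S → 4
  γ[v; MIN(e)→h](S) → 2
  ρ[f/h](γ[v; MIN(e)→h](S)) → 2
  S → 4
  ρ[y/v](S) → 4
  (ρ[f/h](γ[v; MIN(e)→h](S)) ⋈[f=e] ρ[y/v](S)) → 3

== RESULT ==
v | f | z | e | y
p | 2 | t | 2 | p
t | 3 | r | 3 | t
t | 3 | t | 3 | p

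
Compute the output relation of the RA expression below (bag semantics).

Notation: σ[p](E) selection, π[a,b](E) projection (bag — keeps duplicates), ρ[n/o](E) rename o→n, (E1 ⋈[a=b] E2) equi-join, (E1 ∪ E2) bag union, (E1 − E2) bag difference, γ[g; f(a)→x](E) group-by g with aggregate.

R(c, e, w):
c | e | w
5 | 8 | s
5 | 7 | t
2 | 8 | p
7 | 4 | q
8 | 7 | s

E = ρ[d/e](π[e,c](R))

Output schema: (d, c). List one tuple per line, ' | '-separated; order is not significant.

Subexpression sizes:
  R → 5
  π[e,c](R) → 5
  ρ[d/e](π[e,c](R)) → 5

== RESULT ==
d | c
4 | 7
7 | 5
7 | 8
8 | 2
8 | 5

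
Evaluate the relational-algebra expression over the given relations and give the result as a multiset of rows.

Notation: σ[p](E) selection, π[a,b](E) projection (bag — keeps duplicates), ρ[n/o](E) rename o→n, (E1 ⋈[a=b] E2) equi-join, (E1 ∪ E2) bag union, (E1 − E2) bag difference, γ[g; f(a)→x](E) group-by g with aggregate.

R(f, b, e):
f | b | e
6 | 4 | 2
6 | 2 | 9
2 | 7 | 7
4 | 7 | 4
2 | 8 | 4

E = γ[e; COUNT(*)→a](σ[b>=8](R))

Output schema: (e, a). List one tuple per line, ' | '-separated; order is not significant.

Stepwise |·|:
  R → 5
  σ[b>=8](R) → 1
  γ[e; COUNT(*)→a](σ[b>=8](R)) → 1

== RESULT ==
e | a
4 | 1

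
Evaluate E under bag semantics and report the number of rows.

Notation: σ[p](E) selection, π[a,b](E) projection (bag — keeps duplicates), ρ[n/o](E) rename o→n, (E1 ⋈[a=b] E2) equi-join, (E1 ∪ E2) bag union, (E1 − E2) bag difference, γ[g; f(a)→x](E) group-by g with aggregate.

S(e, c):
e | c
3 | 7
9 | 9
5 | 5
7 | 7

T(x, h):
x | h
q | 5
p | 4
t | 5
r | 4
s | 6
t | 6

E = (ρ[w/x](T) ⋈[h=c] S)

Stepwise |·|:
  T → 6
  ρ[w/x](T) → 6
  S → 4
  (ρ[w/x](T) ⋈[h=c] S) → 2

|E| = 2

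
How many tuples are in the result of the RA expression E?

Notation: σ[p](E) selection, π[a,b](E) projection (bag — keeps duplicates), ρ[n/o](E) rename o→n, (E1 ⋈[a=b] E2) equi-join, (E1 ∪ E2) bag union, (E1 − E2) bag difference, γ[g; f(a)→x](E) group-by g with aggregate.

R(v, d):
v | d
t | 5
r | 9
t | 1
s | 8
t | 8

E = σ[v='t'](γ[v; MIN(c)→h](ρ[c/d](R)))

Per-node cardinality:
  R → 5
  ρ[c/d](R) → 5
  γ[v; MIN(c)→h](ρ[c/d](R)) → 3
  σ[v='t'](γ[v; MIN(c)→h](ρ[c/d](R))) → 1

|E| = 1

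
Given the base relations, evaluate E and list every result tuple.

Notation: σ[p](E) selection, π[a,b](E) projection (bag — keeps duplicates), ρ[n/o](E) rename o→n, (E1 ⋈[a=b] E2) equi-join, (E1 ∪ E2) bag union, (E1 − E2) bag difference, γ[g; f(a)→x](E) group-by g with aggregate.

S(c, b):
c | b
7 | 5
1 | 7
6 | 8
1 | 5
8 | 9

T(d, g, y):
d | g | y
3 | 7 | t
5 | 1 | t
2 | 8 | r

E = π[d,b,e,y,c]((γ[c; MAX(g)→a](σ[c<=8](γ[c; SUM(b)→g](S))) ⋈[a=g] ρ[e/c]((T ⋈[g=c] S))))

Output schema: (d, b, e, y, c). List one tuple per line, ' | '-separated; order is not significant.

Stepwise |·|:
  S → 5
  γ[c; SUM(b)→g](S) → 4
  σ[c<=8](γ[c; SUM(b)→g](S)) → 4
  γ[c; MAX(g)→a](σ[c<=8](γ[c; SUM(b)→g](S))) → 4
  T → 3
  S → 5
  (T ⋈[g=c] S) → 4
  ρ[e/c]((T ⋈[g=c] S)) → 4
  (γ[c; MAX(g)→a](σ[c<=8](γ[c; SUM(b)→g](S))) ⋈[a=g] ρ[e/c]((T ⋈[g=c] S))) → 1
  π[d,b,e,y,c]((γ[c; MAX(g)→a](σ[c<=8](γ[c; SUM(b)→g](S))) ⋈[a=g] ρ[e/c]((T ⋈[g=c] S)))) → 1

== RESULT ==
d | b | e | y | c
2 | 9 | 8 | r | 6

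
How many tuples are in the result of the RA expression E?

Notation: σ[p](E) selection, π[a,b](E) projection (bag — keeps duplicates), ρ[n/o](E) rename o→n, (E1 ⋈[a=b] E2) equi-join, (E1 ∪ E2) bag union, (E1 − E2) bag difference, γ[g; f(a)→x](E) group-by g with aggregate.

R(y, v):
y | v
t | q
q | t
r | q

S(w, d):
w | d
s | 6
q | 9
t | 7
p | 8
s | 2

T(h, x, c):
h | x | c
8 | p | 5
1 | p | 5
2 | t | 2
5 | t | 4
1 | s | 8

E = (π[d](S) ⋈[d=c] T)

Row counts bottom-up:
  S → 5
  π[d](S) → 5
  T → 5
  (π[d](S) ⋈[d=c] T) → 2

|E| = 2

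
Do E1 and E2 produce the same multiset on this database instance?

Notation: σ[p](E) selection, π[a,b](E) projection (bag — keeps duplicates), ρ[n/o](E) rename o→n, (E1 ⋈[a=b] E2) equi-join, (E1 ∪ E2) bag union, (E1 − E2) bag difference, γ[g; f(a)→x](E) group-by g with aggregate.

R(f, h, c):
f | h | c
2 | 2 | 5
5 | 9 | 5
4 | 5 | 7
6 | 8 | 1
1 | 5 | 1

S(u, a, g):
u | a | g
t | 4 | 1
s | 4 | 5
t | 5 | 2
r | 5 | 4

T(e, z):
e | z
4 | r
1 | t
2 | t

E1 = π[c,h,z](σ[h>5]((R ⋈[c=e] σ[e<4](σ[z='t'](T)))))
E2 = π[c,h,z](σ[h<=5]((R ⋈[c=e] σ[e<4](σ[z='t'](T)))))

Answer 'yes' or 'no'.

E1 stepwise |·|:
  R → 5
  T → 3
  σ[z='t'](T) → 2
  σ[e<4](σ[z='t'](T)) → 2
  (R ⋈[c=e] σ[e<4](σ[z='t'](T))) → 2
  σ[h>5]((R ⋈[c=e] σ[e<4](σ[z='t'](T)))) → 1
  π[c,h,z](σ[h>5]((R ⋈[c=e] σ[e<4](σ[z='t'](T))))) → 1
E2 stepwise |·|:
  R → 5
  T → 3
  σ[z='t'](T) → 2
  σ[e<4](σ[z='t'](T)) → 2
  (R ⋈[c=e] σ[e<4](σ[z='t'](T))) → 2
  σ[h<=5]((R ⋈[c=e] σ[e<4](σ[z='t'](T)))) → 1
  π[c,h,z](σ[h<=5]((R ⋈[c=e] σ[e<4](σ[z='t'](T))))) → 1

E1 result:
c | h | z
1 | 8 | t
E2 result:
c | h | z
1 | 5 | t
Witness: (1, 8, 't') appears 1× in E1 but 0× in E2.

no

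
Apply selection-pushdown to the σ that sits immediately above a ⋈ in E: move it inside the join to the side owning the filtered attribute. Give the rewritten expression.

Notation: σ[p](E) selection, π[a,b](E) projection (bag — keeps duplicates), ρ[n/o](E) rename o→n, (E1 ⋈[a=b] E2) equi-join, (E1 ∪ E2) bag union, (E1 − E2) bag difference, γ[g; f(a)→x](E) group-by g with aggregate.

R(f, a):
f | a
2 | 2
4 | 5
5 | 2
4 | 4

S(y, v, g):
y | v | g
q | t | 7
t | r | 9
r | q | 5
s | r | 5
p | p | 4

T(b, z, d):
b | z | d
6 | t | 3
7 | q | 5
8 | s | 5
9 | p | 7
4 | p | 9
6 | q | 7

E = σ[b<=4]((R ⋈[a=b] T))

σ filters on b, owned by the right side.
E' = (R ⋈[a=b] σ[b<=4](T))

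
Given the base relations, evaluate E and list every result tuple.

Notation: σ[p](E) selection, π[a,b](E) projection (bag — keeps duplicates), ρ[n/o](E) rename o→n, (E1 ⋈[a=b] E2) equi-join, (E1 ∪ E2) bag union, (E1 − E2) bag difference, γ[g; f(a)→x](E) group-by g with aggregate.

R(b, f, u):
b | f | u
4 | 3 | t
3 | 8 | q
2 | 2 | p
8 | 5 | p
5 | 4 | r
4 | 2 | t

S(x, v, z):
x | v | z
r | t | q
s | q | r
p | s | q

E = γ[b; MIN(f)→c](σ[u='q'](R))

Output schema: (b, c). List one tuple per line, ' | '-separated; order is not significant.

Subexpression sizes:
  R → 6
  σ[u='q'](R) → 1
  γ[b; MIN(f)→c](σ[u='q'](R)) → 1

== RESULT ==
b | c
3 | 8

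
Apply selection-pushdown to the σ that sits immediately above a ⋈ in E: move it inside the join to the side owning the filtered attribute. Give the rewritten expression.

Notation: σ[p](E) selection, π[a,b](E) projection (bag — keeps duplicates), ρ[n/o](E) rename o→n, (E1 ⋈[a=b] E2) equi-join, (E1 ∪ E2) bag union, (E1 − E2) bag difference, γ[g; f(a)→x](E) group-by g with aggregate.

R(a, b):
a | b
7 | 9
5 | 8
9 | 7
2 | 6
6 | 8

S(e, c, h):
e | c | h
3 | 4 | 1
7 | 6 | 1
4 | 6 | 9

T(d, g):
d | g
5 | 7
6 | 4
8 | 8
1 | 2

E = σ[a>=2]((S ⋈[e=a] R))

σ filters on a, owned by the right side.
E' = (S ⋈[e=a] σ[a>=2](R))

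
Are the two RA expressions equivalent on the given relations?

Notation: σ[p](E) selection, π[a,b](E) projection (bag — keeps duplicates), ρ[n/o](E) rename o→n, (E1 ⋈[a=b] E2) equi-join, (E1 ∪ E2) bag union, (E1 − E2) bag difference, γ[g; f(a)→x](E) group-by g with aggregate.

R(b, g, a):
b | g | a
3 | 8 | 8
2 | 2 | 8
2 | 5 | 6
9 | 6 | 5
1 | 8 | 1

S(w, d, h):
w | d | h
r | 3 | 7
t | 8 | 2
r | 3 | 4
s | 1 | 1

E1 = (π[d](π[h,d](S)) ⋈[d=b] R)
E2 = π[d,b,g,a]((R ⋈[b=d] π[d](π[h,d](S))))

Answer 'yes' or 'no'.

E1 row counts bottom-up:
  S → 4
  π[h,d](S) → 4
  π[d](π[h,d](S)) → 4
  R → 5
  (π[d](π[h,d](S)) ⋈[d=b] R) → 3
E2 row counts bottom-up:
  R → 5
  S → 4
  π[h,d](S) → 4
  π[d](π[h,d](S)) → 4
  (R ⋈[b=d] π[d](π[h,d](S))) → 3
  π[d,b,g,a]((R ⋈[b=d] π[d](π[h,d](S)))) → 3

E1 and E2 produce the same multiset:
d | b | g | a
1 | 1 | 8 | 1
3 | 3 | 8 | 8
3 | 3 | 8 | 8

yes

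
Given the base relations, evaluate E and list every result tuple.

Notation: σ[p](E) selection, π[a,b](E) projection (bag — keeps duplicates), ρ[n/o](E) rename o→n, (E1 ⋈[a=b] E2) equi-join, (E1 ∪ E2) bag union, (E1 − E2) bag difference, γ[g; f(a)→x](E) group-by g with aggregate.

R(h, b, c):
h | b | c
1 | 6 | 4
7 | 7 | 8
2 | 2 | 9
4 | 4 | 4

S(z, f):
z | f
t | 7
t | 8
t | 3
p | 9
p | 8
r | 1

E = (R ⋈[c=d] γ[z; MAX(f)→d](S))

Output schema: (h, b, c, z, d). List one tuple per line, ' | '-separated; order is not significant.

Row counts bottom-up:
  R → 4
  S → 6
  γ[z; MAX(f)→d](S) → 3
  (R ⋈[c=d] γ[z; MAX(f)→d](S)) → 2

== RESULT ==
h | b | c | z | d
2 | 2 | 9 | p | 9
7 | 7 | 8 | t | 8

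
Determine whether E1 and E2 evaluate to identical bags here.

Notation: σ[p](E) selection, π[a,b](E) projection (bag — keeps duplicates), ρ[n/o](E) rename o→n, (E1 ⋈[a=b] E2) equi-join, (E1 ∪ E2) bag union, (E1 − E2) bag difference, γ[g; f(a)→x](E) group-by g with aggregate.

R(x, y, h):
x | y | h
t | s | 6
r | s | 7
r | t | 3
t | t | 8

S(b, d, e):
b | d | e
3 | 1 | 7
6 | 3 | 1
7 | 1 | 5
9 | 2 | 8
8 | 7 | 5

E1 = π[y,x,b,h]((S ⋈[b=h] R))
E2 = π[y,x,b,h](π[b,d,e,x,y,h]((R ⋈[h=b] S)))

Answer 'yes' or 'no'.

E1 subexpression sizes:
  S → 5
  R → 4
  (S ⋈[b=h] R) → 4
  π[y,x,b,h]((S ⋈[b=h] R)) → 4
E2 subexpression sizes:
  R → 4
  S → 5
  (R ⋈[h=b] S) → 4
  π[b,d,e,x,y,h]((R ⋈[h=b] S)) → 4
  π[y,x,b,h](π[b,d,e,x,y,h]((R ⋈[h=b] S))) → 4

E1 and E2 produce the same multiset:
y | x | b | h
s | r | 7 | 7
s | t | 6 | 6
t | r | 3 | 3
t | t | 8 | 8

yes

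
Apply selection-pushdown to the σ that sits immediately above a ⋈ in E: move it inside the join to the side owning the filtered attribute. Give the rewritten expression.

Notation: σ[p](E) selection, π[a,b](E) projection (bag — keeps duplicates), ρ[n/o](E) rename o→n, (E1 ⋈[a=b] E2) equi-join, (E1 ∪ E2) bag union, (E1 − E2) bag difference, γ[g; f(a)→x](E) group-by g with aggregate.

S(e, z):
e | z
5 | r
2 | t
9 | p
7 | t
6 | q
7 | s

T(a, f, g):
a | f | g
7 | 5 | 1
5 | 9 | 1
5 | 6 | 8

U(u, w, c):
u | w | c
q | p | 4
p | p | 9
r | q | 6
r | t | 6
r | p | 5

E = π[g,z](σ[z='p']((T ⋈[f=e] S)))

σ filters on z, owned by the right side.
E' = π[g,z]((T ⋈[f=e] σ[z='p'](S)))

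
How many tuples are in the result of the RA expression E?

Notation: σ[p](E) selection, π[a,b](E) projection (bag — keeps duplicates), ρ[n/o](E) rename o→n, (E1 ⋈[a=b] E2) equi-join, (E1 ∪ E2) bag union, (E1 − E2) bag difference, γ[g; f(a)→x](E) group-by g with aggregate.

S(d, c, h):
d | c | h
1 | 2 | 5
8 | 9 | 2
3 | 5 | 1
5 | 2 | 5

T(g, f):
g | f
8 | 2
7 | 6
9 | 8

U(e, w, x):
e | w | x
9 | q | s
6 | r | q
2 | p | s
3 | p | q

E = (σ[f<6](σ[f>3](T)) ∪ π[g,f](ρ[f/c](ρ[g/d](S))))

Stepwise |·|:
  T → 3
  σ[f>3](T) → 2
  σ[f<6](σ[f>3](T)) → 0
  S → 4
  ρ[g/d](S) → 4
  ρ[f/c](ρ[g/d](S)) → 4
  π[g,f](ρ[f/c](ρ[g/d](S))) → 4
  (σ[f<6](σ[f>3](T)) ∪ π[g,f](ρ[f/c](ρ[g/d](S)))) → 4

|E| = 4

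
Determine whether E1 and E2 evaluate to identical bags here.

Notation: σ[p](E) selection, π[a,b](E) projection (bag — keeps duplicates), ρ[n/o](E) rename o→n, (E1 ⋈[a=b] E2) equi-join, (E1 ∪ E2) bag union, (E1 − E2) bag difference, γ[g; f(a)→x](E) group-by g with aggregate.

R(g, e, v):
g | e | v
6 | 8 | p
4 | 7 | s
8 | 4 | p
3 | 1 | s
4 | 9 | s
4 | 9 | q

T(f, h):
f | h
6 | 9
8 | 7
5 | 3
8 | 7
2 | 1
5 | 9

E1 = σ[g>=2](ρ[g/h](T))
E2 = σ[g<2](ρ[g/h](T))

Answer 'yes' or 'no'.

E1 stepwise |·|:
  T → 6
  ρ[g/h](T) → 6
  σ[g>=2](ρ[g/h](T)) → 5
E2 stepwise |·|:
  T → 6
  ρ[g/h](T) → 6
  σ[g<2](ρ[g/h](T)) → 1

E1 result:
f | g
5 | 3
5 | 9
6 | 9
8 | 7
8 | 7
E2 result:
f | g
2 | 1
Witness: (2, 1) appears 0× in E1 but 1× in E2.

no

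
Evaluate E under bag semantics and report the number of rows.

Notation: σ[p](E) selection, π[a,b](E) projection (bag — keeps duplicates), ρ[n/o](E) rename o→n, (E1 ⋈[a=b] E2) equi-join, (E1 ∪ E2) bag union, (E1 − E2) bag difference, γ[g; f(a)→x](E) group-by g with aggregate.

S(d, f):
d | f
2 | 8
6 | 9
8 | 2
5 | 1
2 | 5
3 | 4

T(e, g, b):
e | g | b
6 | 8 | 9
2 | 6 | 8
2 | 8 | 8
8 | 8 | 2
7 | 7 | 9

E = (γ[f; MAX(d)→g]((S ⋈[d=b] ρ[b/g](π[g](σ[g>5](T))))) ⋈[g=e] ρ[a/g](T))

Per-node cardinality:
  S → 6
  T → 5
  σ[g>5](T) → 5
  π[g](σ[g>5](T)) → 5
  ρ[b/g](π[g](σ[g>5](T))) → 5
  (S ⋈[d=b] ρ[b/g](π[g](σ[g>5](T)))) → 4
  γ[f; MAX(d)→g]((S ⋈[d=b] ρ[b/g](π[g](σ[g>5](T))))) → 2
  T → 5
  ρ[a/g](T) → 5
  (γ[f; MAX(d)→g]((S ⋈[d=b] ρ[b/g](π[g](σ[g>5](T))))) ⋈[g=e] ρ[a/g](T)) → 2

|E| = 2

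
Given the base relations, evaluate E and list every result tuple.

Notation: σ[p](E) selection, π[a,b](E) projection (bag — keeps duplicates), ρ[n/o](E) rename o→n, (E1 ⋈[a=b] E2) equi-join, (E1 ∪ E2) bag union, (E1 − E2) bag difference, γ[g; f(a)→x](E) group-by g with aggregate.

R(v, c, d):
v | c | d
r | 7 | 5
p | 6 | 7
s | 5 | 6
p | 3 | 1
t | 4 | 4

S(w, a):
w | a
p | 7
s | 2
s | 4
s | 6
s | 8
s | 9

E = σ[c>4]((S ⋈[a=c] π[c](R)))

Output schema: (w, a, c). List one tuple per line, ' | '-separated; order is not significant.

Subexpression sizes:
  S → 6
  R → 5
  π[c](R) → 5
  (S ⋈[a=c] π[c](R)) → 3
  σ[c>4]((S ⋈[a=c] π[c](R))) → 2

== RESULT ==
w | a | c
p | 7 | 7
s | 6 | 6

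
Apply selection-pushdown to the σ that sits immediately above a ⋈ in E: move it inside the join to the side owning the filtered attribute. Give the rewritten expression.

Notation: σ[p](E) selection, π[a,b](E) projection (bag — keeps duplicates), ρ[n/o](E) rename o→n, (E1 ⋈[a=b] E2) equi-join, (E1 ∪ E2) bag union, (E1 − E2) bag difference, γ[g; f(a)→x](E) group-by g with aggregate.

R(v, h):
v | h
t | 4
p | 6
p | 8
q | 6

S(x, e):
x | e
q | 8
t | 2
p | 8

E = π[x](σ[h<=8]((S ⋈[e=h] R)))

σ filters on h, owned by the right side.
E' = π[x]((S ⋈[e=h] σ[h<=8](R)))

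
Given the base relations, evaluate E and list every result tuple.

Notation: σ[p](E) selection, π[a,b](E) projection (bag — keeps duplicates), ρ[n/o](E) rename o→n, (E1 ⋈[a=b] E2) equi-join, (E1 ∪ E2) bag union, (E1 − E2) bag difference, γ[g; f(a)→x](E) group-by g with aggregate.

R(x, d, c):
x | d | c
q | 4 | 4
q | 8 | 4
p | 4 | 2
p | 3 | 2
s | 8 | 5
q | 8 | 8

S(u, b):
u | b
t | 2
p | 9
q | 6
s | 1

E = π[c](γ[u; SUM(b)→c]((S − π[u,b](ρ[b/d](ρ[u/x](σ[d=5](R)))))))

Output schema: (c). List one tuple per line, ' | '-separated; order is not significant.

Subexpression sizes:
  S → 4
  R → 6
  σ[d=5](R) → 0
  ρ[u/x](σ[d=5](R)) → 0
  ρ[b/d](ρ[u/x](σ[d=5](R))) → 0
  π[u,b](ρ[b/d](ρ[u/x](σ[d=5](R)))) → 0
  (S − π[u,b](ρ[b/d](ρ[u/x](σ[d=5](R))))) → 4
  γ[u; SUM(b)→c]((S − π[u,b](ρ[b/d](ρ[u/x](σ[d=5](R)))))) → 4
  π[c](γ[u; SUM(b)→c]((S − π[u,b](ρ[b/d](ρ[u/x](σ[d=5](R))))))) → 4

== RESULT ==
c
1
2
6
9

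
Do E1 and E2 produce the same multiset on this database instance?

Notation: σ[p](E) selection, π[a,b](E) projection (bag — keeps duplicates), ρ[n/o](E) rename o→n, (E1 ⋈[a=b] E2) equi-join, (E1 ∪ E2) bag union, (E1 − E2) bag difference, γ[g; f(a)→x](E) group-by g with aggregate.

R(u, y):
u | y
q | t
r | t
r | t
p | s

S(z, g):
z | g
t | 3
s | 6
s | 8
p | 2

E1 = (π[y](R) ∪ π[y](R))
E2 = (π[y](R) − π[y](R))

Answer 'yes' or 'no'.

E1 per-node cardinality:
  R → 4
  π[y](R) → 4
  R → 4
  π[y](R) → 4
  (π[y](R) ∪ π[y](R)) → 8
E2 per-node cardinality:
  R → 4
  π[y](R) → 4
  R → 4
  π[y](R) → 4
  (π[y](R) − π[y](R)) → 0

E1 result:
y
s
s
t
t
t
t
t
t
E2 result:
y
(0 rows)
Witness: ('t',) appears 6× in E1 but 0× in E2.

no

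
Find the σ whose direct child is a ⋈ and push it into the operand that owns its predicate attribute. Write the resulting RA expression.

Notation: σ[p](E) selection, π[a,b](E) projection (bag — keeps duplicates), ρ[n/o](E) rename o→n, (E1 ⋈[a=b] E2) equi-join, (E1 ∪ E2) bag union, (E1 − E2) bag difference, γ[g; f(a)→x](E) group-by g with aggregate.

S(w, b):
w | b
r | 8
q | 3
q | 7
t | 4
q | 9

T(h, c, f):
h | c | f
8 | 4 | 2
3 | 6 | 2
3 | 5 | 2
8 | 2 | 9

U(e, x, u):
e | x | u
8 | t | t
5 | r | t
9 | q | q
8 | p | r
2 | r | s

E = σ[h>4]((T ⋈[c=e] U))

σ filters on h, owned by the left side.
E' = (σ[h>4](T) ⋈[c=e] U)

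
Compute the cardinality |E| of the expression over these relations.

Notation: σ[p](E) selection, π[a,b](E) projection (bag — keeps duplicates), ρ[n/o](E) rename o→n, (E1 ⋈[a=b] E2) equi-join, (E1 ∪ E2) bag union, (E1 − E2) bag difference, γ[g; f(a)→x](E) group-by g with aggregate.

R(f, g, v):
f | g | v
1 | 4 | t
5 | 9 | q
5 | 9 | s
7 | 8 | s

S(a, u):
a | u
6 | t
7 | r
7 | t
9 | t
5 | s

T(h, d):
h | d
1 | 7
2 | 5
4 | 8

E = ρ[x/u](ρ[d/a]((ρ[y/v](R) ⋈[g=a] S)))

Stepwise |·|:
  R → 4
  ρ[y/v](R) → 4
  S → 5
  (ρ[y/v](R) ⋈[g=a] S) → 2
  ρ[d/a]((ρ[y/v](R) ⋈[g=a] S)) → 2
  ρ[x/u](ρ[d/a]((ρ[y/v](R) ⋈[g=a] S))) → 2

|E| = 2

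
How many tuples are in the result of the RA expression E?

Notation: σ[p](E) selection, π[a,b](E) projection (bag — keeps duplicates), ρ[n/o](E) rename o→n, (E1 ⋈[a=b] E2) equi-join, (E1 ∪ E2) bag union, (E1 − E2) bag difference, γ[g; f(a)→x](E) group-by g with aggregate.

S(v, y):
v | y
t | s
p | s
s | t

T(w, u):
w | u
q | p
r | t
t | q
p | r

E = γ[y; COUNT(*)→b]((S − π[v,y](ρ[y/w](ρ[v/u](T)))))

Per-node cardinality:
  S → 3
  T → 4
  ρ[v/u](T) → 4
  ρ[y/w](ρ[v/u](T)) → 4
  π[v,y](ρ[y/w](ρ[v/u](T))) → 4
  (S − π[v,y](ρ[y/w](ρ[v/u](T)))) → 3
  γ[y; COUNT(*)→b]((S − π[v,y](ρ[y/w](ρ[v/u](T))))) → 2

|E| = 2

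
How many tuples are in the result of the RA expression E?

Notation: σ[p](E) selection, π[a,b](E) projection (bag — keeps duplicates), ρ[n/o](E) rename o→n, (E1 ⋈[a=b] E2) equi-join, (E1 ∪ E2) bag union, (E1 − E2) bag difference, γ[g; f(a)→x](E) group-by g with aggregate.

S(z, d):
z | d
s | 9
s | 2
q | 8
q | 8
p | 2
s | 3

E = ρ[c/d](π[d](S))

Subexpression sizes:
  S → 6
  π[d](S) → 6
  ρ[c/d](π[d](S)) → 6

|E| = 6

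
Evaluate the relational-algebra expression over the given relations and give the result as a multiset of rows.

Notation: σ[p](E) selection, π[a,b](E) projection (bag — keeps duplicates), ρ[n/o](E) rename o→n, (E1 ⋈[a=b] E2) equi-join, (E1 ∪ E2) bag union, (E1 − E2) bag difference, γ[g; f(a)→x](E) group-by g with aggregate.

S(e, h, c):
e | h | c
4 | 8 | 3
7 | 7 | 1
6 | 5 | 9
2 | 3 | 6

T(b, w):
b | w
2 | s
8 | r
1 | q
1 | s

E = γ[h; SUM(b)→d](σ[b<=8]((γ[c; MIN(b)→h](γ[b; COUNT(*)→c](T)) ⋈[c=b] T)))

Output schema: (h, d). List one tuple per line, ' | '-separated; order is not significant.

Per-node cardinality:
  T → 4
  γ[b; COUNT(*)→c](T) → 3
  γ[c; MIN(b)→h](γ[b; COUNT(*)→c](T)) → 2
  T → 4
  (γ[c; MIN(b)→h](γ[b; COUNT(*)→c](T)) ⋈[c=b] T) → 3
  σ[b<=8]((γ[c; MIN(b)→h](γ[b; COUNT(*)→c](T)) ⋈[c=b] T)) → 3
  γ[h; SUM(b)→d](σ[b<=8]((γ[c; MIN(b)→h](γ[b; COUNT(*)→c](T)) ⋈[c=b] T))) → 2

== RESULT ==
h | d
1 | 2
2 | 2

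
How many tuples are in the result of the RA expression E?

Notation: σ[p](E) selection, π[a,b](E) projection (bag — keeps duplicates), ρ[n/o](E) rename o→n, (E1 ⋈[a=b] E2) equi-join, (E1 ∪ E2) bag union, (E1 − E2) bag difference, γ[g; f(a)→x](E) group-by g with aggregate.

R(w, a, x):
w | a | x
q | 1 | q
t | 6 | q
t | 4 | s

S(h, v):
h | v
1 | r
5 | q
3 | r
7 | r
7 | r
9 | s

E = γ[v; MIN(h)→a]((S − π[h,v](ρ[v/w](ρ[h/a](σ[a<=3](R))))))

Row counts bottom-up:
  S → 6
  R → 3
  σ[a<=3](R) → 1
  ρ[h/a](σ[a<=3](R)) → 1
  ρ[v/w](ρ[h/a](σ[a<=3](R))) → 1
  π[h,v](ρ[v/w](ρ[h/a](σ[a<=3](R)))) → 1
  (S − π[h,v](ρ[v/w](ρ[h/a](σ[a<=3](R))))) → 6
  γ[v; MIN(h)→a]((S − π[h,v](ρ[v/w](ρ[h/a](σ[a<=3](R)))))) → 3

|E| = 3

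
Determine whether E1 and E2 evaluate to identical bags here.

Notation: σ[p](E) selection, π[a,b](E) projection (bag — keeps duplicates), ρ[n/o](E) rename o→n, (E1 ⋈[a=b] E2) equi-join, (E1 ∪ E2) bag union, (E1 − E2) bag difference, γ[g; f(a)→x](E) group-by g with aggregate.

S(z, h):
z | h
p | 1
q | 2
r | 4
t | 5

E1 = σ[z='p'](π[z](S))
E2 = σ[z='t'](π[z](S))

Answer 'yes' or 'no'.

E1 stepwise |·|:
  S → 4
  π[z](S) → 4
  σ[z='p'](π[z](S)) → 1
E2 stepwise |·|:
  S → 4
  π[z](S) → 4
  σ[z='t'](π[z](S)) → 1

E1 result:
z
p
E2 result:
z
t
Witness: ('p',) appears 1× in E1 but 0× in E2.

no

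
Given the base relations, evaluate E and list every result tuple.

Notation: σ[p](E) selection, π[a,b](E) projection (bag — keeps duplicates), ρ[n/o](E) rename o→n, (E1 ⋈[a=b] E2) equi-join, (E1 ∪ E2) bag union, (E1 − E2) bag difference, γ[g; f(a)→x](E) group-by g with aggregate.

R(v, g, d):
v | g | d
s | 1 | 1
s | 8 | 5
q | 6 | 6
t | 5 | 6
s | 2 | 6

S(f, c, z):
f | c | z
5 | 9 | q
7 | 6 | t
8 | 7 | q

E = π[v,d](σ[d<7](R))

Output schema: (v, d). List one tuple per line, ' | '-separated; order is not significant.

Row counts bottom-up:
  R → 5
  σ[d<7](R) → 5
  π[v,d](σ[d<7](R)) → 5

== RESULT ==
v | d
q | 6
s | 1
s | 5
s | 6
t | 6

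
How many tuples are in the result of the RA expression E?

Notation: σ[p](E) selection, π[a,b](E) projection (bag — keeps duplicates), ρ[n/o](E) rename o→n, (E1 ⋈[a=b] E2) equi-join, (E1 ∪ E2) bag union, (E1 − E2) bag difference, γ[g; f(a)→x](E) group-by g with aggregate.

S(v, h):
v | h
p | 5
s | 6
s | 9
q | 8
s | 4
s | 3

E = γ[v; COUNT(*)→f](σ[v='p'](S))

Row counts bottom-up:
  S → 6
  σ[v='p'](S) → 1
  γ[v; COUNT(*)→f](σ[v='p'](S)) → 1

|E| = 1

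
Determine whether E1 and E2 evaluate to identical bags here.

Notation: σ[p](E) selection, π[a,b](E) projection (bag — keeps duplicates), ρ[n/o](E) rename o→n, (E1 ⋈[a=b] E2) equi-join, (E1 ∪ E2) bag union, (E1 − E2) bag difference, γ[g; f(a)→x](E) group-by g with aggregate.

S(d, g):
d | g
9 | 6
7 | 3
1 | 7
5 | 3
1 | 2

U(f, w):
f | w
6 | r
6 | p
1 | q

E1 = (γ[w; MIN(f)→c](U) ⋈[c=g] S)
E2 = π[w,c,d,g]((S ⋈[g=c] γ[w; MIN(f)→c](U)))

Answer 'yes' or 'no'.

E1 row counts bottom-up:
  U → 3
  γ[w; MIN(f)→c](U) → 3
  S → 5
  (γ[w; MIN(f)→c](U) ⋈[c=g] S) → 2
E2 row counts bottom-up:
  S → 5
  U → 3
  γ[w; MIN(f)→c](U) → 3
  (S ⋈[g=c] γ[w; MIN(f)→c](U)) → 2
  π[w,c,d,g]((S ⋈[g=c] γ[w; MIN(f)→c](U))) → 2

E1 and E2 produce the same multiset:
w | c | d | g
p | 6 | 9 | 6
r | 6 | 9 | 6

yes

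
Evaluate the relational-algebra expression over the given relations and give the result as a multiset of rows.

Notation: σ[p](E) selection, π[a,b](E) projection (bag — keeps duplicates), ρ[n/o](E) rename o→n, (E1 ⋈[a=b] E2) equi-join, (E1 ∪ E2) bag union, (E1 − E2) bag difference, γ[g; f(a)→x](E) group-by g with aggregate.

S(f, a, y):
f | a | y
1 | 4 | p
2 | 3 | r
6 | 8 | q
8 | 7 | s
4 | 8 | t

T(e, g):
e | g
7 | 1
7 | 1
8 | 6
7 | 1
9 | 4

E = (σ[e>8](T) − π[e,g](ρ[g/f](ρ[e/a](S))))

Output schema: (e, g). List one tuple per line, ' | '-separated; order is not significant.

Per-node cardinality:
  T → 5
  σ[e>8](T) → 1
  S → 5
  ρ[e/a](S) → 5
  ρ[g/f](ρ[e/a](S)) → 5
  π[e,g](ρ[g/f](ρ[e/a](S))) → 5
  (σ[e>8](T) − π[e,g](ρ[g/f](ρ[e/a](S)))) → 1

== RESULT ==
e | g
9 | 4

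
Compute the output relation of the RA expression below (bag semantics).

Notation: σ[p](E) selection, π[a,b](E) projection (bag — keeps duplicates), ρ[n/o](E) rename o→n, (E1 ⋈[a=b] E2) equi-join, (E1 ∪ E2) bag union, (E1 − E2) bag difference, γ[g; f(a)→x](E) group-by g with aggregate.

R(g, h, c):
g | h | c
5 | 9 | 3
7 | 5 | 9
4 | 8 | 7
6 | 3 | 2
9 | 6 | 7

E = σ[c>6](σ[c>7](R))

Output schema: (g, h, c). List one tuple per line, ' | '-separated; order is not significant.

Subexpression sizes:
  R → 5
  σ[c>7](R) → 1
  σ[c>6](σ[c>7](R)) → 1

== RESULT ==
g | h | c
7 | 5 | 9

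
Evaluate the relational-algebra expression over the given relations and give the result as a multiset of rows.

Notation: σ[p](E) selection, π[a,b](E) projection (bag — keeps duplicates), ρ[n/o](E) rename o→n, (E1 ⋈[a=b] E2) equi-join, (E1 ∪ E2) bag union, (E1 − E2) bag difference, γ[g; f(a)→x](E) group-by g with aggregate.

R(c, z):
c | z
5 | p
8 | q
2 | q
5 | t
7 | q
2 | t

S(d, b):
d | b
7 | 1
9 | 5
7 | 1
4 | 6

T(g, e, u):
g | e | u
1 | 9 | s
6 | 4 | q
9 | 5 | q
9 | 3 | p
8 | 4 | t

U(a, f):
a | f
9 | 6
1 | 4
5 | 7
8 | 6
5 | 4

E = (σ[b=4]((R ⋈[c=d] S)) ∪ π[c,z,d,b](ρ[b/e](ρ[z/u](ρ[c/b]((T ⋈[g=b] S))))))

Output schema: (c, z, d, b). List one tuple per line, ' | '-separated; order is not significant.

Stepwise |·|:
  R → 6
  S → 4
  (R ⋈[c=d] S) → 2
  σ[b=4]((R ⋈[c=d] S)) → 0
  T → 5
  S → 4
  (T ⋈[g=b] S) → 3
  ρ[c/b]((T ⋈[g=b] S)) → 3
  ρ[z/u](ρ[c/b]((T ⋈[g=b] S))) → 3
  ρ[b/e](ρ[z/u](ρ[c/b]((T ⋈[g=b] S)))) → 3
  π[c,z,d,b](ρ[b/e](ρ[z/u](ρ[c/b]((T ⋈[g=b] S))))) → 3
  (σ[b=4]((R ⋈[c=d] S)) ∪ π[c,z,d,b](ρ[b/e](ρ[z/u](ρ[c/b]((T ⋈[g=b] S)))))) → 3

== RESULT ==
c | z | d | b
1 | s | 7 | 9
1 | s | 7 | 9
6 | q | 4 | 4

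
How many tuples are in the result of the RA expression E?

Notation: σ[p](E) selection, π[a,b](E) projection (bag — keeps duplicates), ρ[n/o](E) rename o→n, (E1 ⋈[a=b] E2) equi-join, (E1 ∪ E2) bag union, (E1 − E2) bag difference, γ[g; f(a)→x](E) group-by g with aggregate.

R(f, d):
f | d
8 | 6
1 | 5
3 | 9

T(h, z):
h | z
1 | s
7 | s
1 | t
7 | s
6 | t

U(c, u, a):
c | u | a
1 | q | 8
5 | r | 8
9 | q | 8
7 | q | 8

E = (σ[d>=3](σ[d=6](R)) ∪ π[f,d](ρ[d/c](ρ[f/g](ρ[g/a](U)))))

Stepwise |·|:
  R → 3
  σ[d=6](R) → 1
  σ[d>=3](σ[d=6](R)) → 1
  U → 4
  ρ[g/a](U) → 4
  ρ[f/g](ρ[g/a](U)) → 4
  ρ[d/c](ρ[f/g](ρ[g/a](U))) → 4
  π[f,d](ρ[d/c](ρ[f/g](ρ[g/a](U)))) → 4
  (σ[d>=3](σ[d=6](R)) ∪ π[f,d](ρ[d/c](ρ[f/g](ρ[g/a](U))))) → 5

|E| = 5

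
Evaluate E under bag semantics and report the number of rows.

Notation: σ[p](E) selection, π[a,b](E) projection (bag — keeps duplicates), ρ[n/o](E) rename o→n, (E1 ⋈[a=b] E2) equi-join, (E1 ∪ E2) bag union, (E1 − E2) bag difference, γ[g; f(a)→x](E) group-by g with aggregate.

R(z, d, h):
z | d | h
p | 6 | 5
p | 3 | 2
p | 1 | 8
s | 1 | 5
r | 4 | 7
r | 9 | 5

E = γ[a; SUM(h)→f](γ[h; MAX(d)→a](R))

Row counts bottom-up:
  R → 6
  γ[h; MAX(d)→a](R) → 4
  γ[a; SUM(h)→f](γ[h; MAX(d)→a](R)) → 4

|E| = 4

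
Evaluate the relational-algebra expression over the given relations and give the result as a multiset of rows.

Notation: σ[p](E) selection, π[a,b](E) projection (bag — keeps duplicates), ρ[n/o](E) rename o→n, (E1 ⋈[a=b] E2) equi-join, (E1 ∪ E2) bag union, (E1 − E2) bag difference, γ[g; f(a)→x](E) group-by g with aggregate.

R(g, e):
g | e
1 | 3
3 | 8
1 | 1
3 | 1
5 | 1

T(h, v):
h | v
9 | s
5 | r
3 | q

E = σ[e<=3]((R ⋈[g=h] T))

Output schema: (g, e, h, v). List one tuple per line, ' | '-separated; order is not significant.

Row counts bottom-up:
  R → 5
  T → 3
  (R ⋈[g=h] T) → 3
  σ[e<=3]((R ⋈[g=h] T)) → 2

== RESULT ==
g | e | h | v
3 | 1 | 3 | q
5 | 1 | 5 | r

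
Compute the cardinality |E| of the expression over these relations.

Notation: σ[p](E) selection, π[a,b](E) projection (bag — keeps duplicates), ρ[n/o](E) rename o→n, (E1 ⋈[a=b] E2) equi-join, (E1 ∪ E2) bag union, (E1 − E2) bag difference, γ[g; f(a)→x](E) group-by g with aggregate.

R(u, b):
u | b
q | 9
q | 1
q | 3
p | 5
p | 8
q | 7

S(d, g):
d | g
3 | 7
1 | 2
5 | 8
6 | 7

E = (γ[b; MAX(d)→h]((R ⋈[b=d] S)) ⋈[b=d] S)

Row counts bottom-up:
  R → 6
  S → 4
  (R ⋈[b=d] S) → 3
  γ[b; MAX(d)→h]((R ⋈[b=d] S)) → 3
  S → 4
  (γ[b; MAX(d)→h]((R ⋈[b=d] S)) ⋈[b=d] S) → 3

|E| = 3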